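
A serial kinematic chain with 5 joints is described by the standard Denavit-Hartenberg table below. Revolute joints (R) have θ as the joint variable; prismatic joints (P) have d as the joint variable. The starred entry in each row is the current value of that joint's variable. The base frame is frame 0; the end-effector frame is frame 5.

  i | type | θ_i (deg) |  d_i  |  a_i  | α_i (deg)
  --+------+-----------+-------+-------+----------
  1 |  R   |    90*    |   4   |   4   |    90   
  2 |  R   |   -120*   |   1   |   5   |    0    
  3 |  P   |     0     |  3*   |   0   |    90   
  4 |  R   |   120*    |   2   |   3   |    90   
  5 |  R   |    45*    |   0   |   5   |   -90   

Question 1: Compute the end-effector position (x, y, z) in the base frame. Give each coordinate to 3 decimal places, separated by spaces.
9.660 -1.660 5.268

after link 1: o_1 = (0.0000, 4.0000, 4.0000)
after link 2: o_2 = (1.0000, 1.5000, -0.3301)
after link 3: o_3 = (4.0000, 1.5000, -0.3301)
after link 4: o_4 = (6.5981, 0.5179, 1.9689)
after link 5: o_5 = (9.6599, -1.6600, 5.2676)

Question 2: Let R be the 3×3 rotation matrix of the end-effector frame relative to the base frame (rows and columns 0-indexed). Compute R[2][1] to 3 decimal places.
End-effector y-axis (col 1 of R) = (-0.5000,0.4330,0.7500)
R[2][1] = 0.7500

0.750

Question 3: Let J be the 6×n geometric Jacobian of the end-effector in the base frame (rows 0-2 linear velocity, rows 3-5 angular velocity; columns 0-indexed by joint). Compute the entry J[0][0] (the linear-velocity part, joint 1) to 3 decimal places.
1.660

axis z_0 = ẑ; lever o_n−o_0 = (9.6599,-1.6600,5.2676)
cross product → J_v[:, 0] = (1.6600,9.6599,-0.0000)
J_ω[:, 0] = z_0
entry J[0][0] = 1.6600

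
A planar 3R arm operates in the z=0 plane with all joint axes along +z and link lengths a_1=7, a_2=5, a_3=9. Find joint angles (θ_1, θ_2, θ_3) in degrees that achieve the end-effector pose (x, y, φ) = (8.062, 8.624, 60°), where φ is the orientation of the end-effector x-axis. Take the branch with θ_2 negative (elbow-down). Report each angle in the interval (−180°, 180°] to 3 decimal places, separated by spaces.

wrist centre = target − a_3·(cos φ, sin φ) = (3.5620, 0.8298)
cos θ_2 = (13.3764−7²−5²)/(2·7·5) = -0.8661; θ_2 = -150.0030° (elbow-down)
β = atan2(0.8298,3.5620) = 13.1132°; ψ = atan2(-2.4998,2.6697) = -43.1168°
θ_1 = β − ψ = 56.2301°
θ_3 = φ − θ_1 − θ_2 = 153.7730° (wrapped to (-180°,180°])

56.230 -150.003 153.773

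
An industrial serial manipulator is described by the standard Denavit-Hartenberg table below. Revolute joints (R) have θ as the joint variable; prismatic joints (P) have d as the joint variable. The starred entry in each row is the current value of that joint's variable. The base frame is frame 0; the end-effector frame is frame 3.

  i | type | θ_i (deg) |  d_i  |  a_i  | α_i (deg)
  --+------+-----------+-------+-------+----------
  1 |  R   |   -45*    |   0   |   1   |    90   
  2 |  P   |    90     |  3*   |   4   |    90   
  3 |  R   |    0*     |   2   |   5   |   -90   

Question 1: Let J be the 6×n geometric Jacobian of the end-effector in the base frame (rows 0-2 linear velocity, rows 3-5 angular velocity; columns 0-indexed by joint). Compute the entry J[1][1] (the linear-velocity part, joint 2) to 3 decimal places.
prismatic axis z_1 = (-0.7071,-0.7071,0.0000)
J_v[:, 1] = z_1; J_ω[:, 1] = (0,0,0)
entry J[1][1] = -0.7071

-0.707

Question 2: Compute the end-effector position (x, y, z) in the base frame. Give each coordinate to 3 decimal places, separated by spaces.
0.000 -4.243 9.000

after link 1: o_1 = (0.7071, -0.7071, 0.0000)
after link 2: o_2 = (-1.4142, -2.8284, 4.0000)
after link 3: o_3 = (0.0000, -4.2426, 9.0000)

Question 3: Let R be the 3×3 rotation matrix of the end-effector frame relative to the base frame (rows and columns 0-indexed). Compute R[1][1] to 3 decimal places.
End-effector y-axis (col 1 of R) = (-0.7071,0.7071,0.0000)
R[1][1] = 0.7071

0.707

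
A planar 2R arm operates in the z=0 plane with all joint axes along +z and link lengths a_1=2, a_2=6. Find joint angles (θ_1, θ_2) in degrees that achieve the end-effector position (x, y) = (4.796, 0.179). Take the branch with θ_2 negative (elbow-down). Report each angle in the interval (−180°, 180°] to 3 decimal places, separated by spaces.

cos θ_2 = (23.0337−2²−6²)/(2·2·6) = -0.7069; θ_2 = -134.9858° (elbow-down)
β = atan2(0.1790,4.7960) = 2.1374°; ψ = atan2(-4.2437,-2.2416) = -117.8437°
θ_1 = β − ψ = 119.9812°

119.981 -134.986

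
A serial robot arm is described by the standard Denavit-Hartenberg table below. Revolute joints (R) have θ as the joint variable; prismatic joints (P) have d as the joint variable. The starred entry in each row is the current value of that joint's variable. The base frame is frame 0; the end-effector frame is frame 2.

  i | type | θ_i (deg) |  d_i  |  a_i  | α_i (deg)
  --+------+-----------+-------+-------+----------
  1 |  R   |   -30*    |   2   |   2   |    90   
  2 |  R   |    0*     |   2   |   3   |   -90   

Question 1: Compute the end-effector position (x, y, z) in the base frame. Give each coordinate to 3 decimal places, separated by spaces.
3.330 -4.232 2.000

after link 1: o_1 = (1.7321, -1.0000, 2.0000)
after link 2: o_2 = (3.3301, -4.2321, 2.0000)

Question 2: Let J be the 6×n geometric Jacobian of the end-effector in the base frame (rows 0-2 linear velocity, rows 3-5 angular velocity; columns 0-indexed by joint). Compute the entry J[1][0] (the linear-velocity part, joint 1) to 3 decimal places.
3.330

axis z_0 = ẑ; lever o_n−o_0 = (3.3301,-4.2321,2.0000)
cross product → J_v[:, 0] = (4.2321,3.3301,-0.0000)
J_ω[:, 0] = z_0
entry J[1][0] = 3.3301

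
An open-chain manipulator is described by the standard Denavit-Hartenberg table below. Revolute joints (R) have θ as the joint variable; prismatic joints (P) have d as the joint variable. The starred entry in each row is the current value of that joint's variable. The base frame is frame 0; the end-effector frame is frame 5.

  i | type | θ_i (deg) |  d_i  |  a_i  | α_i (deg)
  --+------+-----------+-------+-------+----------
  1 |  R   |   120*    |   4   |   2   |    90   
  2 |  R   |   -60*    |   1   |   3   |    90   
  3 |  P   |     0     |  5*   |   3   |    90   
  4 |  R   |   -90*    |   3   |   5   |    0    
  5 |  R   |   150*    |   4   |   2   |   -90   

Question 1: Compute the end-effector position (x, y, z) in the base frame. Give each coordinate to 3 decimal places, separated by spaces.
-7.196 0.464 -2.928

after link 1: o_1 = (-1.0000, 1.7321, 4.0000)
after link 2: o_2 = (-0.8840, 3.5311, 1.4019)
after link 3: o_3 = (0.5311, 1.0801, -3.6962)
after link 4: o_4 = (-4.2321, 3.3301, -1.1962)
after link 5: o_5 = (-7.1962, 0.4641, -2.9282)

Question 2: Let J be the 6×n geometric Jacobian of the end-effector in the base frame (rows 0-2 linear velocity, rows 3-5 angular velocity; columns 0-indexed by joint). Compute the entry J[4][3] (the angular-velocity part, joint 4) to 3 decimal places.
-0.500

axis z_3 = (-0.8660,-0.5000,-0.0000); lever o_n−o_3 = (-7.7272,-0.6160,0.7679)
cross product → J_v[:, 3] = (-0.3840,0.6651,-3.3301)
J_ω[:, 3] = z_3
entry J[4][3] = -0.5000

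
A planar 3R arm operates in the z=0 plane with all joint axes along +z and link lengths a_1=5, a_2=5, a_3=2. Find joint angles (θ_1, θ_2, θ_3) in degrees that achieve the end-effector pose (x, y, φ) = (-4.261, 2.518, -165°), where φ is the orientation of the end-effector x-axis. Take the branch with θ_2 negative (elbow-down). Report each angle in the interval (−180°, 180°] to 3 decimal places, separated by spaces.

-164.998 -135.008 135.006

wrist centre = target − a_3·(cos φ, sin φ) = (-2.3291, 3.0356)
cos θ_2 = (14.6400−5²−5²)/(2·5·5) = -0.7072; θ_2 = -135.0075° (elbow-down)
β = atan2(3.0356,-2.3291) = 127.4979°; ψ = atan2(-3.5351,1.4640) = -67.5038°
θ_1 = β − ψ = 195.0016°
θ_3 = φ − θ_1 − θ_2 = 135.0059° (wrapped to (-180°,180°])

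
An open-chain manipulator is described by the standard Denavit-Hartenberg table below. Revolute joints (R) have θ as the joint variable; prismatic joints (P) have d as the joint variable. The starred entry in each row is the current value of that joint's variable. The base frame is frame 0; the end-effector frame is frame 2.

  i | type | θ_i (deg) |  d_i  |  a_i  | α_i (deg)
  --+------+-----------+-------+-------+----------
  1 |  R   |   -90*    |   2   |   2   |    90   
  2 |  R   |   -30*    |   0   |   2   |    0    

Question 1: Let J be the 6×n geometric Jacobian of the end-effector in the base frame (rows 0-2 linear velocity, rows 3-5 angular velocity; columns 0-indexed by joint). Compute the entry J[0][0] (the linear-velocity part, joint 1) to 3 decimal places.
3.732

axis z_0 = ẑ; lever o_n−o_0 = (0.0000,-3.7321,1.0000)
cross product → J_v[:, 0] = (3.7321,0.0000,-0.0000)
J_ω[:, 0] = z_0
entry J[0][0] = 3.7321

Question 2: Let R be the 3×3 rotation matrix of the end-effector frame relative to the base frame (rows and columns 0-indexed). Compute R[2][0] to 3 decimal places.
-0.500

End-effector x-axis (col 0 of R) = (0.0000,-0.8660,-0.5000)
R[2][0] = -0.5000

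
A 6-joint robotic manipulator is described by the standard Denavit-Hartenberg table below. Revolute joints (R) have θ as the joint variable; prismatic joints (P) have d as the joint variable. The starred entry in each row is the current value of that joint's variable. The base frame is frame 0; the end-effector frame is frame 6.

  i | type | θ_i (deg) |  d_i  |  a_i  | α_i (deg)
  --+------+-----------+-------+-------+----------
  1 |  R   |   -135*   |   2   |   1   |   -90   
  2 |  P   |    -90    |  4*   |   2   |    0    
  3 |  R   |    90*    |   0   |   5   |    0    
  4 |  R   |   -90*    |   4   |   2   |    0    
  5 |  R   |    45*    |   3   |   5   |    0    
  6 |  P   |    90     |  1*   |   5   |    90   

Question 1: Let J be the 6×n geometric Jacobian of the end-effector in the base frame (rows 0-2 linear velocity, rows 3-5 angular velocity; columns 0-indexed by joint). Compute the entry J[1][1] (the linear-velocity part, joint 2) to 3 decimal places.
-0.707

prismatic axis z_1 = (0.7071,-0.7071,0.0000)
J_v[:, 1] = z_1; J_ω[:, 1] = (0,0,0)
entry J[1][1] = -0.7071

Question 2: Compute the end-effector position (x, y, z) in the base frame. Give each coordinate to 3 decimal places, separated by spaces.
-0.757 -17.728 6.000

after link 1: o_1 = (-0.7071, -0.7071, 2.0000)
after link 2: o_2 = (2.1213, -3.5355, 4.0000)
after link 3: o_3 = (-1.4142, -7.0711, 4.0000)
after link 4: o_4 = (1.4142, -9.8995, 6.0000)
after link 5: o_5 = (1.0355, -14.5208, 9.5355)
after link 6: o_6 = (-0.7574, -17.7279, 6.0000)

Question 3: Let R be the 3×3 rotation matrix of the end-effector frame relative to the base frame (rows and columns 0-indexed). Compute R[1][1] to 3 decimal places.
End-effector y-axis (col 1 of R) = (0.7071,-0.7071,0.0000)
R[1][1] = -0.7071

-0.707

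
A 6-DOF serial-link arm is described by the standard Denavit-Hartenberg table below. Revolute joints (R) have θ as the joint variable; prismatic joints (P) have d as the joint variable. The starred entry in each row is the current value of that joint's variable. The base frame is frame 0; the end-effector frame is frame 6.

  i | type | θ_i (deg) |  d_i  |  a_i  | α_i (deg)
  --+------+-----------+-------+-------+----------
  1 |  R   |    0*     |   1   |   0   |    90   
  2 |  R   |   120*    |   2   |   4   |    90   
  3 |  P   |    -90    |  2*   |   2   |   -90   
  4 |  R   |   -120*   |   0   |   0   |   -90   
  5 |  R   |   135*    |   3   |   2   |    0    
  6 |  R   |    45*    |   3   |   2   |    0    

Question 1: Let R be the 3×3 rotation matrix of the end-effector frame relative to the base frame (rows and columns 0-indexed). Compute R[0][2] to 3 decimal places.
0.433

End-effector z-axis (col 2 of R) = (0.4330,0.8660,0.2500)
R[0][2] = 0.4330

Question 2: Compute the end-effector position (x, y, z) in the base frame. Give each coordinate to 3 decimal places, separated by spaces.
0.477 6.903 4.261

after link 1: o_1 = (0.0000, 0.0000, 1.0000)
after link 2: o_2 = (-2.0000, -2.0000, 4.4641)
after link 3: o_3 = (-0.2679, 0.0000, 5.4641)
after link 4: o_4 = (-0.2679, 0.0000, 5.4641)
after link 5: o_5 = (0.6775, 3.3052, 4.3770)
after link 6: o_6 = (0.4766, 6.9033, 4.2610)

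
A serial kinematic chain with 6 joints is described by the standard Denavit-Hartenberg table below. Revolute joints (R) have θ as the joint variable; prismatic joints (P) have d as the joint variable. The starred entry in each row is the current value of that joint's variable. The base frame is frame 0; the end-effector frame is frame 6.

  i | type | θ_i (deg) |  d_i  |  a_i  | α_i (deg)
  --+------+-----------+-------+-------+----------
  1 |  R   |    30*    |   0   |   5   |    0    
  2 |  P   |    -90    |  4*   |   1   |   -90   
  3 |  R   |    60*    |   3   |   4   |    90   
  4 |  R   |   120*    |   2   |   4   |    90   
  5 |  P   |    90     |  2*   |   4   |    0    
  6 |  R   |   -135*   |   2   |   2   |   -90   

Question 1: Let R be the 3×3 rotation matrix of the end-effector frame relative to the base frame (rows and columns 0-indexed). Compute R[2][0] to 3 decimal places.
-0.047

End-effector x-axis (col 0 of R) = (0.1358,0.9896,-0.0474)
R[2][0] = -0.0474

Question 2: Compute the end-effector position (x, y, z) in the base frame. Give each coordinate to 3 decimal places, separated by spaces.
16.396 0.979 2.173

after link 1: o_1 = (4.3301, 2.5000, 0.0000)
after link 2: o_2 = (4.8301, 1.6340, 4.0000)
after link 3: o_3 = (8.4282, 1.4019, 0.5359)
after link 4: o_4 = (11.7942, 2.5000, 3.2679)
after link 5: o_5 = (14.8253, -0.7500, 3.7679)
after link 6: o_6 = (16.3959, 0.9792, 2.1732)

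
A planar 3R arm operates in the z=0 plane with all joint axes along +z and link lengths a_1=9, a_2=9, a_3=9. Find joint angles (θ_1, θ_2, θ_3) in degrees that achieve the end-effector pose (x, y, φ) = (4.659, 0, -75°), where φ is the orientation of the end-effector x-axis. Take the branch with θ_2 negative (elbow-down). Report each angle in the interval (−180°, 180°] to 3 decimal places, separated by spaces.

wrist centre = target − a_3·(cos φ, sin φ) = (2.3296, 8.6933)
cos θ_2 = (81.0012−9²−9²)/(2·9·9) = -0.5000; θ_2 = -119.9995° (elbow-down)
β = atan2(8.6933,2.3296) = 74.9984°; ψ = atan2(-7.7943,4.5001) = -59.9998°
θ_1 = β − ψ = 134.9982°
θ_3 = φ − θ_1 − θ_2 = -89.9987° (wrapped to (-180°,180°])

134.998 -120.000 -89.999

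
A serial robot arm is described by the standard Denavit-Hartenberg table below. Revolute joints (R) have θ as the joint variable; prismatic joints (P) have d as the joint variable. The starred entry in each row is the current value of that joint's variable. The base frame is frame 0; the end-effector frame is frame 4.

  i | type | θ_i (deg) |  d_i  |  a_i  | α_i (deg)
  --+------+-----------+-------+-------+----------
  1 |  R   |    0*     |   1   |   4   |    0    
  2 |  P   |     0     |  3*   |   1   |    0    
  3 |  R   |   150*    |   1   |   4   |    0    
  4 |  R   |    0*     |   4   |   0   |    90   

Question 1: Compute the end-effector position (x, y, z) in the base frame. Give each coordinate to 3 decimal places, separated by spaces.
1.536 2.000 9.000

after link 1: o_1 = (4.0000, 0.0000, 1.0000)
after link 2: o_2 = (5.0000, 0.0000, 4.0000)
after link 3: o_3 = (1.5359, 2.0000, 5.0000)
after link 4: o_4 = (1.5359, 2.0000, 9.0000)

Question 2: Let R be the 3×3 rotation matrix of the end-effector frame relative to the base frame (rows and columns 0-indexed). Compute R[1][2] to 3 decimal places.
End-effector z-axis (col 2 of R) = (0.5000,0.8660,0.0000)
R[1][2] = 0.8660

0.866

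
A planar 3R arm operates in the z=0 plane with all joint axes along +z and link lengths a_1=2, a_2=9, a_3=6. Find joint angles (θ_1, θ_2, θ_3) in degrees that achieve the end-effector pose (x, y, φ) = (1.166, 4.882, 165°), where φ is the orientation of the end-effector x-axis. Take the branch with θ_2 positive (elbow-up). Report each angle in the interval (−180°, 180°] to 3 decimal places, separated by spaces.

wrist centre = target − a_3·(cos φ, sin φ) = (6.9616, 3.3291)
cos θ_2 = (59.5461−2²−9²)/(2·2·9) = -0.7071; θ_2 = 134.9957° (elbow-up)
β = atan2(3.3291,6.9616) = 25.5576°; ψ = atan2(6.3644,-4.3635) = 124.4347°
θ_1 = β − ψ = -98.8771°
θ_3 = φ − θ_1 − θ_2 = 128.8814° (wrapped to (-180°,180°])

-98.877 134.996 128.881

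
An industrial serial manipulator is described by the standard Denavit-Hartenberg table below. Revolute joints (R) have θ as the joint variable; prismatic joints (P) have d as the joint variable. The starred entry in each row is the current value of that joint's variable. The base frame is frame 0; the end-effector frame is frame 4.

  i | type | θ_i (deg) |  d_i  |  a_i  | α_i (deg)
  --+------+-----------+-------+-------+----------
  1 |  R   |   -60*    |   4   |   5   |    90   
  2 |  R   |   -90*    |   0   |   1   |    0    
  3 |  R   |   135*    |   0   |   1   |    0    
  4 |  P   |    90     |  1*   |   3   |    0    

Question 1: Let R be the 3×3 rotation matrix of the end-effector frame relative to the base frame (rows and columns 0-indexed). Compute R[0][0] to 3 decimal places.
End-effector x-axis (col 0 of R) = (-0.3536,0.6124,0.7071)
R[0][0] = -0.3536

-0.354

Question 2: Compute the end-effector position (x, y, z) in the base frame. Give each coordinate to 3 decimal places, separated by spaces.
0.927 -3.605 5.828

after link 1: o_1 = (2.5000, -4.3301, 4.0000)
after link 2: o_2 = (2.5000, -4.3301, 3.0000)
after link 3: o_3 = (2.8536, -4.9425, 3.7071)
after link 4: o_4 = (0.9269, -3.6054, 5.8284)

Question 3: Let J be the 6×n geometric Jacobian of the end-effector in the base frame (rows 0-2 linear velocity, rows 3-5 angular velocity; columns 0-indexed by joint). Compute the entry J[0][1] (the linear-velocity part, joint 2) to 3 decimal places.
-0.914

axis z_1 = (-0.8660,-0.5000,0.0000); lever o_n−o_1 = (-1.5731,0.7247,1.8284)
cross product → J_v[:, 1] = (-0.9142,1.5835,-1.4142)
J_ω[:, 1] = z_1
entry J[0][1] = -0.9142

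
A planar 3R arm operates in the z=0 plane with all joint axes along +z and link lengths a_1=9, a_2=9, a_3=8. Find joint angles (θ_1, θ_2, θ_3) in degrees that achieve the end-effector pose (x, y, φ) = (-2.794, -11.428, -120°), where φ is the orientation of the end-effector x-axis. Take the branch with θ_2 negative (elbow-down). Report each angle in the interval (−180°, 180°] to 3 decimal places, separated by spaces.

wrist centre = target − a_3·(cos φ, sin φ) = (1.2060, -4.4998)
cos θ_2 = (21.7026−9²−9²)/(2·9·9) = -0.8660; θ_2 = -150.0009° (elbow-down)
β = atan2(-4.4998,1.2060) = -74.9966°; ψ = atan2(-4.4999,1.2057) = -75.0005°
θ_1 = β − ψ = 0.0038°
θ_3 = φ − θ_1 − θ_2 = 29.9971° (wrapped to (-180°,180°])

0.004 -150.001 29.997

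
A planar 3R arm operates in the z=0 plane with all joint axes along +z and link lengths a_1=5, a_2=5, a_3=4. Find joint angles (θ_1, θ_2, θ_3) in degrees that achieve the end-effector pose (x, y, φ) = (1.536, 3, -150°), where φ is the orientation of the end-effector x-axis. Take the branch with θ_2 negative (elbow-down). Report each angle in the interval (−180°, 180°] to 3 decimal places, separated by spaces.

wrist centre = target − a_3·(cos φ, sin φ) = (5.0001, 5.0000)
cos θ_2 = (50.0010−5²−5²)/(2·5·5) = 0.0000; θ_2 = -89.9988° (elbow-down)
β = atan2(5.0000,5.0001) = 44.9994°; ψ = atan2(-5.0000,5.0001) = -44.9994°
θ_1 = β − ψ = 89.9988°
θ_3 = φ − θ_1 − θ_2 = -150.0000° (wrapped to (-180°,180°])

89.999 -89.999 -150.000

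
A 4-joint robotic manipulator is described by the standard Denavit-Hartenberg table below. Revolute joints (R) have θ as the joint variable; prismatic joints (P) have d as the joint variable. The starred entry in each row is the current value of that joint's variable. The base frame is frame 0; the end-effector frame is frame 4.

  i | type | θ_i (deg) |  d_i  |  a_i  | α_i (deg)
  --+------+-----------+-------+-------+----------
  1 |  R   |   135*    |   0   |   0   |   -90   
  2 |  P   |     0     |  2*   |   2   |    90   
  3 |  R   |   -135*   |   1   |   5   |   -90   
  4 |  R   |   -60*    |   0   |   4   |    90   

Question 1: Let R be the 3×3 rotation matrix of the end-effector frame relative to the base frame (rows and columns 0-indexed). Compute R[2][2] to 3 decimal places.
End-effector z-axis (col 2 of R) = (-0.8660,0.0000,0.5000)
R[2][2] = 0.5000

0.500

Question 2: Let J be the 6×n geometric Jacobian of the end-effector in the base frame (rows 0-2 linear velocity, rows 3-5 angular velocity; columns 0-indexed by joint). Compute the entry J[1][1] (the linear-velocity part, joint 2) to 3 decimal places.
prismatic axis z_1 = (-0.7071,-0.7071,0.0000)
J_v[:, 1] = z_1; J_ω[:, 1] = (0,0,0)
entry J[1][1] = -0.7071

-0.707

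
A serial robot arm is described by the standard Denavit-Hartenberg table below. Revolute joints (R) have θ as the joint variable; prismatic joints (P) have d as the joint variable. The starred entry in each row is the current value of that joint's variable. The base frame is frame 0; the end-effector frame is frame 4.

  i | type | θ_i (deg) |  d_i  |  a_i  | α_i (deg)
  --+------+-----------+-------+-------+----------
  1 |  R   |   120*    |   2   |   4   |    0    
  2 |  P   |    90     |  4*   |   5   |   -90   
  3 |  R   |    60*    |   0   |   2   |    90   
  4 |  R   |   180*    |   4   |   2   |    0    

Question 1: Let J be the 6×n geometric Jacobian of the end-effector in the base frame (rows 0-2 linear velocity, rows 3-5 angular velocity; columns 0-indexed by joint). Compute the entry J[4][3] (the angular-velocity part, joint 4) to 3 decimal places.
-0.433

axis z_3 = (-0.7500,-0.4330,0.5000); lever o_n−o_3 = (-2.1340,-1.2321,3.7321)
cross product → J_v[:, 3] = (-1.0000,1.7321,0.0000)
J_ω[:, 3] = z_3
entry J[4][3] = -0.4330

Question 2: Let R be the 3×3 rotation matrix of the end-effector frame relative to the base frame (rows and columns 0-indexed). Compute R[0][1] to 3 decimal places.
-0.500

End-effector y-axis (col 1 of R) = (-0.5000,0.8660,0.0000)
R[0][1] = -0.5000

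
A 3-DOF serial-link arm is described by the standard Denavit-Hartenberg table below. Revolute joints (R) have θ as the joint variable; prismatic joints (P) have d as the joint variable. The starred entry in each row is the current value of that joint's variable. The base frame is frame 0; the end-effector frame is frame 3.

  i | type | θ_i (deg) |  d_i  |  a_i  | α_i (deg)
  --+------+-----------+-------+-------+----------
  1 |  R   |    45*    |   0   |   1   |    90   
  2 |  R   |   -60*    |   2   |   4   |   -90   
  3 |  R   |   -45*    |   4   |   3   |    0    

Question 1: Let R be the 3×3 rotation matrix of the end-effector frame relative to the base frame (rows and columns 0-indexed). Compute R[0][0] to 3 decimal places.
End-effector x-axis (col 0 of R) = (0.7500,-0.2500,-0.6124)
R[0][0] = 0.7500

0.750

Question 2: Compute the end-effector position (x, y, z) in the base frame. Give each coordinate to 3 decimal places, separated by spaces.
8.235 2.407 -3.301

after link 1: o_1 = (0.7071, 0.7071, 0.0000)
after link 2: o_2 = (3.5355, 0.7071, -3.4641)
after link 3: o_3 = (8.2350, 2.4066, -3.3012)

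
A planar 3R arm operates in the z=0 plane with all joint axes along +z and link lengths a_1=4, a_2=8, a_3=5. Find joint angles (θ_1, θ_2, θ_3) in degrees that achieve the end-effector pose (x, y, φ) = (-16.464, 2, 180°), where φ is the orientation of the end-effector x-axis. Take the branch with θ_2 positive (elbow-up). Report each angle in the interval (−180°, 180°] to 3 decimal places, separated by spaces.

wrist centre = target − a_3·(cos φ, sin φ) = (-11.4640, 2.0000)
cos θ_2 = (135.4233−4²−8²)/(2·4·8) = 0.8660; θ_2 = 30.0042° (elbow-up)
β = atan2(2.0000,-11.4640) = 170.1038°; ψ = atan2(4.0005,10.9279) = 20.1067°
θ_1 = β − ψ = 149.9971°
θ_3 = φ − θ_1 − θ_2 = -0.0013° (wrapped to (-180°,180°])

149.997 30.004 -0.001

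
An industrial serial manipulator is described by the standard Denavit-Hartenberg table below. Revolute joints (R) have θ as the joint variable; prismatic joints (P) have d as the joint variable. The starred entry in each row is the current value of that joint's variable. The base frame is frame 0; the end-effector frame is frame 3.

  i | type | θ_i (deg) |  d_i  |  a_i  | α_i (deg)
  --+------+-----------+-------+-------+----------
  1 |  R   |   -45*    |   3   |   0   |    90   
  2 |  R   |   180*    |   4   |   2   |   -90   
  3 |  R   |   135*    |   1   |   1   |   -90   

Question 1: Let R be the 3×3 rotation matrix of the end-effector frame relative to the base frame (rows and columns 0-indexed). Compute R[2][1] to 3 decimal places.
1.000

End-effector y-axis (col 1 of R) = (0.0000,-0.0000,1.0000)
R[2][1] = 1.0000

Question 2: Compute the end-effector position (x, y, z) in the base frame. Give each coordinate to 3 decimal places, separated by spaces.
-3.243 -1.414 2.000

after link 1: o_1 = (0.0000, 0.0000, 3.0000)
after link 2: o_2 = (-4.2426, -1.4142, 3.0000)
after link 3: o_3 = (-3.2426, -1.4142, 2.0000)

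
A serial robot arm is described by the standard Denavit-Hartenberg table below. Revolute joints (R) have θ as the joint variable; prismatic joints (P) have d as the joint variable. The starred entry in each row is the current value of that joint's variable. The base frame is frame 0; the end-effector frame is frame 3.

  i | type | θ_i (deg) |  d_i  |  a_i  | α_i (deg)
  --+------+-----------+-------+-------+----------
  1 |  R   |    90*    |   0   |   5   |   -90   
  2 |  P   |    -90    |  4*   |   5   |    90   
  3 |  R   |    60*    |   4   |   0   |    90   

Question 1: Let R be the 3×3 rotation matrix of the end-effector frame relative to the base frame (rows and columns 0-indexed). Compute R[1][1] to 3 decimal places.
End-effector y-axis (col 1 of R) = (-0.0000,-1.0000,0.0000)
R[1][1] = -1.0000

-1.000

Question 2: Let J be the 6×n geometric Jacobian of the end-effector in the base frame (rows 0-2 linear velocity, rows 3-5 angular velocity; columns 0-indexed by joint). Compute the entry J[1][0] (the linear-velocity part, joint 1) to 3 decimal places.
-4.000

axis z_0 = ẑ; lever o_n−o_0 = (-4.0000,1.0000,5.0000)
cross product → J_v[:, 0] = (-1.0000,-4.0000,0.0000)
J_ω[:, 0] = z_0
entry J[1][0] = -4.0000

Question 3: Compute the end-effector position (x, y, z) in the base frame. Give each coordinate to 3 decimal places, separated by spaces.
after link 1: o_1 = (0.0000, 5.0000, 0.0000)
after link 2: o_2 = (-4.0000, 5.0000, 5.0000)
after link 3: o_3 = (-4.0000, 1.0000, 5.0000)

-4.000 1.000 5.000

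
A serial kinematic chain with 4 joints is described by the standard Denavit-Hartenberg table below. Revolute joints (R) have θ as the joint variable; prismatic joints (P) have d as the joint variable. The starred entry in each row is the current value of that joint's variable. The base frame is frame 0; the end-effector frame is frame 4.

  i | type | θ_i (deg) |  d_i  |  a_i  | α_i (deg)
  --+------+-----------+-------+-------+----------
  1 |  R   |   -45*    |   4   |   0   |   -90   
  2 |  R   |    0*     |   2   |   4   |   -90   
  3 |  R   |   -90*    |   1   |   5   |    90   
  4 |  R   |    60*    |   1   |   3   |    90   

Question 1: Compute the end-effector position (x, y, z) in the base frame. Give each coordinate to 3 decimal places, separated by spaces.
8.132 3.889 0.402

after link 1: o_1 = (0.0000, 0.0000, 4.0000)
after link 2: o_2 = (4.2426, -1.4142, 4.0000)
after link 3: o_3 = (7.7782, 2.1213, 3.0000)
after link 4: o_4 = (8.1317, 3.8891, 0.4019)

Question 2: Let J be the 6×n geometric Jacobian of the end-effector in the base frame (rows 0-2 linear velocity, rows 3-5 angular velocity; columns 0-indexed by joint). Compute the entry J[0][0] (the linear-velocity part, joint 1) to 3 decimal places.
-3.889

axis z_0 = ẑ; lever o_n−o_0 = (8.1317,3.8891,0.4019)
cross product → J_v[:, 0] = (-3.8891,8.1317,0.0000)
J_ω[:, 0] = z_0
entry J[0][0] = -3.8891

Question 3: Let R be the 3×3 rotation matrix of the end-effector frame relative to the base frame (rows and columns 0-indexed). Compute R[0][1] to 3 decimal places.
End-effector y-axis (col 1 of R) = (-0.7071,0.7071,-0.0000)
R[0][1] = -0.7071

-0.707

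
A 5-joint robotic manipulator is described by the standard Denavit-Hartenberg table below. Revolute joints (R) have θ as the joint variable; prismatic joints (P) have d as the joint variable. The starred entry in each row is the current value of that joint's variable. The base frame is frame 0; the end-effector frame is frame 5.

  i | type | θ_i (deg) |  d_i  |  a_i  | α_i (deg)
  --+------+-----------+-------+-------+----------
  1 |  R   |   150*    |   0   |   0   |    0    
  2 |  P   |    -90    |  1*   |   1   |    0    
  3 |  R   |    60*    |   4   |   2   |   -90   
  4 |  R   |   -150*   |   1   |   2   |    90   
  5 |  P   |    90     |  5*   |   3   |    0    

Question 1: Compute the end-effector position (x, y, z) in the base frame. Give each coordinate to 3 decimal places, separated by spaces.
-1.848 -3.067 1.670

after link 1: o_1 = (0.0000, 0.0000, 0.0000)
after link 2: o_2 = (0.5000, 0.8660, 1.0000)
after link 3: o_3 = (-0.5000, 2.5981, 5.0000)
after link 4: o_4 = (-0.5000, 0.5981, 6.0000)
after link 5: o_5 = (-1.8481, -3.0670, 1.6699)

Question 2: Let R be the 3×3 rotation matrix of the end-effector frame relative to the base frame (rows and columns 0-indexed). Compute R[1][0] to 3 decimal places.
End-effector x-axis (col 0 of R) = (-0.8660,-0.5000,0.0000)
R[1][0] = -0.5000

-0.500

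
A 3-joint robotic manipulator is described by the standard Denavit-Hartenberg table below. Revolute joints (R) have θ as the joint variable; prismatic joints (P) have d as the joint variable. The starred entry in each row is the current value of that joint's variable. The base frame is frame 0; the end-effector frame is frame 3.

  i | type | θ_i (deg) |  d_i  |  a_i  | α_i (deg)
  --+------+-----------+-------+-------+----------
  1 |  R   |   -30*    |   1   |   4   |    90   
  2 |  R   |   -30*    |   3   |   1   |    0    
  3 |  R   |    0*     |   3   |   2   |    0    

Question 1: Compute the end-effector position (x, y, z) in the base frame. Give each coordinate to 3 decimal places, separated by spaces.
after link 1: o_1 = (3.4641, -2.0000, 1.0000)
after link 2: o_2 = (2.7141, -5.0311, 0.5000)
after link 3: o_3 = (2.7141, -8.4952, -0.5000)

2.714 -8.495 -0.500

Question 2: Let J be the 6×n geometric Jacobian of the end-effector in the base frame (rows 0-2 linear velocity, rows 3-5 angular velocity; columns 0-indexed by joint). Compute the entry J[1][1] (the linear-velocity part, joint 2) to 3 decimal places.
axis z_1 = (-0.5000,-0.8660,0.0000); lever o_n−o_1 = (-0.7500,-6.4952,-1.5000)
cross product → J_v[:, 1] = (1.2990,-0.7500,2.5981)
J_ω[:, 1] = z_1
entry J[1][1] = -0.7500

-0.750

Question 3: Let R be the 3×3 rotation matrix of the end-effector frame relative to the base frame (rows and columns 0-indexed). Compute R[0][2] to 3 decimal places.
-0.500

End-effector z-axis (col 2 of R) = (-0.5000,-0.8660,0.0000)
R[0][2] = -0.5000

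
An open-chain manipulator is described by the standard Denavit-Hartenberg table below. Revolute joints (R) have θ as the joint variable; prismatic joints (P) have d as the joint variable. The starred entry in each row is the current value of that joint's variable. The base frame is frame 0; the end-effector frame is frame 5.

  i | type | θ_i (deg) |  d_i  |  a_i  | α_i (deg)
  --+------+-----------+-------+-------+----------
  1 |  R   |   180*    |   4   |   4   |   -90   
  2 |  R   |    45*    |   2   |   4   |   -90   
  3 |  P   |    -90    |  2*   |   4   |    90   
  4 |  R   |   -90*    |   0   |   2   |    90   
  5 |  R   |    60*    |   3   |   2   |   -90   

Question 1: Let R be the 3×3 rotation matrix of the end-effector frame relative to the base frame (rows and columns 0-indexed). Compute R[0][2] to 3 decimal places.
0.966

End-effector z-axis (col 2 of R) = (0.9659,-0.0000,-0.2588)
R[0][2] = 0.9659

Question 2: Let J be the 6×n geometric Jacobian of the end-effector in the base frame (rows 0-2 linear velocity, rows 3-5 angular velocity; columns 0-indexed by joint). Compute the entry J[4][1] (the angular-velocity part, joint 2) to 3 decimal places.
-1.000

axis z_1 = (-0.0000,-1.0000,0.0000); lever o_n−o_1 = (-2.3108,-3.0000,-0.8966)
cross product → J_v[:, 1] = (0.8966,-0.0000,-2.3108)
J_ω[:, 1] = z_1
entry J[4][1] = -1.0000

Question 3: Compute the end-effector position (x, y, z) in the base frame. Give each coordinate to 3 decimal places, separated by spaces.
after link 1: o_1 = (-4.0000, 0.0000, 4.0000)
after link 2: o_2 = (-6.8284, -2.0000, 1.1716)
after link 3: o_3 = (-5.4142, -6.0000, -0.2426)
after link 4: o_4 = (-6.8284, -6.0000, 1.1716)
after link 5: o_5 = (-6.3108, -3.0000, 3.1034)

-6.311 -3.000 3.103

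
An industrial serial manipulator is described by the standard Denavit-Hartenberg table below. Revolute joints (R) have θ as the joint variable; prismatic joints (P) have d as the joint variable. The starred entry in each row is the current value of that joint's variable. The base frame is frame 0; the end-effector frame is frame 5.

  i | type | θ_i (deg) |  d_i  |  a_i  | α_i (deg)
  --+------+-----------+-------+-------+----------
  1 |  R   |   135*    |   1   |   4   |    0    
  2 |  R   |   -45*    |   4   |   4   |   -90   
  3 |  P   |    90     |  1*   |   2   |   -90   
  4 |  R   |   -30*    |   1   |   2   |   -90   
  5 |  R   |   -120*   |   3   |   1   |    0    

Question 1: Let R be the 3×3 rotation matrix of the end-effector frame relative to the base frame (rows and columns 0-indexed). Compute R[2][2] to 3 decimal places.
End-effector z-axis (col 2 of R) = (0.8660,-0.0000,-0.5000)
R[2][2] = -0.5000

-0.500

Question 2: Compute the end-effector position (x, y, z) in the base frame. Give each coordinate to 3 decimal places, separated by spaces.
after link 1: o_1 = (-2.8284, 2.8284, 1.0000)
after link 2: o_2 = (-2.8284, 6.8284, 5.0000)
after link 3: o_3 = (-3.8284, 6.8284, 3.0000)
after link 4: o_4 = (-4.8284, 5.8284, 1.2679)
after link 5: o_5 = (-1.9804, 4.9624, 0.2010)

-1.980 4.962 0.201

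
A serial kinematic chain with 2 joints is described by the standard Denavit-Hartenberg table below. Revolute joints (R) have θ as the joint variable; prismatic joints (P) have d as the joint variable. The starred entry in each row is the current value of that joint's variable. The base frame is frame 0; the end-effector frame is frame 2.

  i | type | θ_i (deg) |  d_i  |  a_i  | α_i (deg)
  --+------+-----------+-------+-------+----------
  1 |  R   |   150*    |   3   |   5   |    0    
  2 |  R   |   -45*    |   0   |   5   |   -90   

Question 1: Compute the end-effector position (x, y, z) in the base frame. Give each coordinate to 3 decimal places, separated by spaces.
-5.624 7.330 3.000

after link 1: o_1 = (-4.3301, 2.5000, 3.0000)
after link 2: o_2 = (-5.6242, 7.3296, 3.0000)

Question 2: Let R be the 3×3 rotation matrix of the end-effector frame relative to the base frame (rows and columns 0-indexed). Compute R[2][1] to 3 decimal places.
End-effector y-axis (col 1 of R) = (-0.0000,-0.0000,-1.0000)
R[2][1] = -1.0000

-1.000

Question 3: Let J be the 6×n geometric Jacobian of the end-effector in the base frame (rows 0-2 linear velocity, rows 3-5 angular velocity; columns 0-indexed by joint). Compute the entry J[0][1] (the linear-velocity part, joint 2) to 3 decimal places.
axis z_1 = (0.0000,0.0000,1.0000); lever o_n−o_1 = (-1.2941,4.8296,0.0000)
cross product → J_v[:, 1] = (-4.8296,-1.2941,0.0000)
J_ω[:, 1] = z_1
entry J[0][1] = -4.8296

-4.830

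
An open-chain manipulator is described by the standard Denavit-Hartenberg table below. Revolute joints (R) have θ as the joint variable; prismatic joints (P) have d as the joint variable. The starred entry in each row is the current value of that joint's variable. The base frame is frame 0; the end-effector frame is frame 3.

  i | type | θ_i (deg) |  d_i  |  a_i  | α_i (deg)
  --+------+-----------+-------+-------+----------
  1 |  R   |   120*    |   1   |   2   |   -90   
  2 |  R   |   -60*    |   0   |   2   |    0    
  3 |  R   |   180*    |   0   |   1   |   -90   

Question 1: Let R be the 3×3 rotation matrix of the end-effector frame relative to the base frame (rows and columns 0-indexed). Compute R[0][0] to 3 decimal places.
End-effector x-axis (col 0 of R) = (0.2500,-0.4330,-0.8660)
R[0][0] = 0.2500

0.250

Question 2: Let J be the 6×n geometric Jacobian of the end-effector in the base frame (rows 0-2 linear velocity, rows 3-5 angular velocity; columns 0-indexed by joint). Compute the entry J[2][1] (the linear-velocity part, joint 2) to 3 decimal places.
axis z_1 = (-0.8660,-0.5000,0.0000); lever o_n−o_1 = (-0.2500,0.4330,0.8660)
cross product → J_v[:, 1] = (-0.4330,0.7500,-0.5000)
J_ω[:, 1] = z_1
entry J[2][1] = -0.5000

-0.500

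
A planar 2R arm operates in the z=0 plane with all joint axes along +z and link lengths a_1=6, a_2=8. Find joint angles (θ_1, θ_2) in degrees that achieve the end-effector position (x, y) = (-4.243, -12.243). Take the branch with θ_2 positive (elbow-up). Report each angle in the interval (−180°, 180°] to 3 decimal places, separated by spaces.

-134.995 44.990

cos θ_2 = (167.8941−6²−8²)/(2·6·8) = 0.7072; θ_2 = 44.9900° (elbow-up)
β = atan2(-12.2430,-4.2430) = -109.1145°; ψ = atan2(5.6559,11.6578) = 25.8806°
θ_1 = β − ψ = -134.9951°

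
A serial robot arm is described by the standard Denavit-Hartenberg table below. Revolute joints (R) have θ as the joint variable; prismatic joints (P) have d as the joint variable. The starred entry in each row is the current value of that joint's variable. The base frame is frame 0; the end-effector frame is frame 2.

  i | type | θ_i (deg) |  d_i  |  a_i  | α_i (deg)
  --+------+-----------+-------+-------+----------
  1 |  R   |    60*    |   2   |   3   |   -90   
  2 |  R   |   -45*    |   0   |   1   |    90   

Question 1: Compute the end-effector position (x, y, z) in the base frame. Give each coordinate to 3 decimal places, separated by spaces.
after link 1: o_1 = (1.5000, 2.5981, 2.0000)
after link 2: o_2 = (1.8536, 3.2104, 2.7071)

1.854 3.210 2.707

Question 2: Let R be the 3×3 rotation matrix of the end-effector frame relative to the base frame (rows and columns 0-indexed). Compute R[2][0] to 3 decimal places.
End-effector x-axis (col 0 of R) = (0.3536,0.6124,0.7071)
R[2][0] = 0.7071

0.707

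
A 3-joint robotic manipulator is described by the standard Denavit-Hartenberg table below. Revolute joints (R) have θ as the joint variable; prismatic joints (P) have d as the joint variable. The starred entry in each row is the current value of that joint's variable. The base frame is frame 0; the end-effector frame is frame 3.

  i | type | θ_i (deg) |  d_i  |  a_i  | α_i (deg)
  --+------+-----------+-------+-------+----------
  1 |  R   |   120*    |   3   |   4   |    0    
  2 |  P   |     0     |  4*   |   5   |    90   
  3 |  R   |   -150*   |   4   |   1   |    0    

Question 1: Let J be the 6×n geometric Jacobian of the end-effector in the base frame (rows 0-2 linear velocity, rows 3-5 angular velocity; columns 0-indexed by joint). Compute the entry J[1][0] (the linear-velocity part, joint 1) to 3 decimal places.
-0.603

axis z_0 = ẑ; lever o_n−o_0 = (-0.6029,9.0442,6.5000)
cross product → J_v[:, 0] = (-9.0442,-0.6029,0.0000)
J_ω[:, 0] = z_0
entry J[1][0] = -0.6029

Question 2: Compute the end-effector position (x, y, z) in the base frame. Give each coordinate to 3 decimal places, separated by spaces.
-0.603 9.044 6.500

after link 1: o_1 = (-2.0000, 3.4641, 3.0000)
after link 2: o_2 = (-4.5000, 7.7942, 7.0000)
after link 3: o_3 = (-0.6029, 9.0442, 6.5000)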